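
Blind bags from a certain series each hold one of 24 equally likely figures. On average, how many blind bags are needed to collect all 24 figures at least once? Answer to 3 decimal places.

90.623

Split into phases: going from k distinct to k+1 distinct takes on average 24/(24-k) blind bags.
E[T] = 24/24 + 24/23 + 24/22 + ... + 24/2 + 24/1 = 24·H_{24}.
H_{24} = 3.7760, so E[T] = 90.6230.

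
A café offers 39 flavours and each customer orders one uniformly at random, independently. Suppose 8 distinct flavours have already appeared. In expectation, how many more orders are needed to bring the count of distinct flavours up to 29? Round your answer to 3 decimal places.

With k distinct flavours already seen, the next new one takes an expected 39/(39-k) orders.
Sum over k = 8,...,28: E = 39/31 + 39/30 + 39/29 + ... + 39/12 + 39/11 = 42.8328.

42.833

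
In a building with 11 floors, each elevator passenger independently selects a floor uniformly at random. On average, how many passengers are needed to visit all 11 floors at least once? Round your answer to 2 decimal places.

33.22

After k distinct floors have appeared, the next passenger gives a new one with probability (11-k)/11, so the expected wait for the (k+1)-th is 11/(11-k).
E[T] = 11/11 + 11/10 + 11/9 + ... + 11/2 + 11/1 = 11·H_{11}.
H_{11} = 3.020, so E[T] = 33.219.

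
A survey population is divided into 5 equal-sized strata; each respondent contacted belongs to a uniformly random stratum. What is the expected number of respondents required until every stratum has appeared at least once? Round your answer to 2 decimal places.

11.42

Split into phases: going from k distinct to k+1 distinct takes on average 5/(5-k) respondents.
E[T] = 5/5 + 5/4 + 5/3 + 5/2 + 5/1 = 5·H_{5}.
H_{5} = 2.283, so E[T] = 11.417.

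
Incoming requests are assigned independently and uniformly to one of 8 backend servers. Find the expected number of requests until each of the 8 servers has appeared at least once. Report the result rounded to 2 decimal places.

21.74

After k distinct servers have appeared, the next request gives a new one with probability (8-k)/8, so the expected wait for the (k+1)-th is 8/(8-k).
E[T] = 8/8 + 8/7 + 8/6 + ... + 8/2 + 8/1 = 8·H_{8}.
H_{8} = 2.718, so E[T] = 21.743.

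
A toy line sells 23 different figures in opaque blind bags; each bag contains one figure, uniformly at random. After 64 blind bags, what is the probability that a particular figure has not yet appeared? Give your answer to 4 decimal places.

Each blind bag misses the fixed figure with probability (23-1)/23 = 22/23, independently.
P(still missing after 64) = (22/23)^64 = 0.05814.

0.0581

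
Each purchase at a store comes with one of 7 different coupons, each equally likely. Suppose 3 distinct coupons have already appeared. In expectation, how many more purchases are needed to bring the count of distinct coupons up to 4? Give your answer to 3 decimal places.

The wait to go from k to k+1 distinct coupons is geometric with mean 7/(7-k).
Only the k = 3 term is needed: E = 7/4 = 1.7500.

1.750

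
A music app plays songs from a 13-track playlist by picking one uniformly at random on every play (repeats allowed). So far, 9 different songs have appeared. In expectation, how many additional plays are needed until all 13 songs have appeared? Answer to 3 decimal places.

27.083

The wait to go from k to k+1 distinct songs is geometric with mean 13/(13-k).
Sum over k = 9,...,12: E = 13/4 + 13/3 + 13/2 + 13/1 = 27.0833.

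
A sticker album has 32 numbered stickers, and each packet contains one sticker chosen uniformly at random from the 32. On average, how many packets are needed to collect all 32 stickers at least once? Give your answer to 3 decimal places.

The wait to go from k to k+1 distinct stickers is geometric with mean 32/(32-k).
E[T] = 32/32 + 32/31 + 32/30 + ... + 32/2 + 32/1 = 32·H_{32}.
H_{32} = 4.0585, so E[T] = 129.8718.

129.872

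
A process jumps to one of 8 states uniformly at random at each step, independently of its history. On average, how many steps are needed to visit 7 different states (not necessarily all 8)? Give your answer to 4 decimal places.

With k distinct states already seen, the next new one arrives after an expected 8/(8-k) steps.
Sum over k = 0,...,6: E = 8/8 + 8/7 + 8/6 + ... + 8/3 + 8/2 = 13.74286.

13.7429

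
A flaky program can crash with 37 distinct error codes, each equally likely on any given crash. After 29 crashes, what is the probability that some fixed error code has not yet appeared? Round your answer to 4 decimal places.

On each crash the fixed error code fails to appear with probability 36/37.
P(still missing after 29) = (36/37)^29 = 0.45178.

0.4518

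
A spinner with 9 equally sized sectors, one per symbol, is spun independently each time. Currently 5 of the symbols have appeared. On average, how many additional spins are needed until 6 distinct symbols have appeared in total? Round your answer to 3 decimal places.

From k distinct to k+1 distinct takes on average 9/(9-k) spins.
Only the k = 5 term is needed: E = 9/4 = 2.2500.

2.250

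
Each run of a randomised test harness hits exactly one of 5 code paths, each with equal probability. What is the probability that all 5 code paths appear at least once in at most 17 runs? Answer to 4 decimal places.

By inclusion–exclusion over which code paths are missing,
P(all seen) = Σ_{j=0}^{5} (-1)^j C(5,j)((5-j)/5)^17
= 1.00000 - 0.11259 + 0.00169 - 0.00000 + 0.00000 - 0.00000
= 0.88910.

0.8891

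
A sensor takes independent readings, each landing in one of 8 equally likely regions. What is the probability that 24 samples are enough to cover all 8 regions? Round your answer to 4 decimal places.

0.7028

By inclusion–exclusion over which regions are missing,
P(all seen) = Σ_{j=0}^{8} (-1)^j C(8,j)((8-j)/8)^24
= 1.00000 - 0.32455 + 0.02809 - 0.00071 + 0.00000 - 0.00000 + 0.00000 - 0.00000 + 0.00000
= 0.70284.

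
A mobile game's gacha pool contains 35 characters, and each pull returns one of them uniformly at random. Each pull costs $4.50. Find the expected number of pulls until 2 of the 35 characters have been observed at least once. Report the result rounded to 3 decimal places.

Going from k to k+1 distinct takes a geometric number of pulls with mean 35/(35-k).
Sum over k = 0,...,1: E = 35/35 + 35/34 = 2.0294.

2.029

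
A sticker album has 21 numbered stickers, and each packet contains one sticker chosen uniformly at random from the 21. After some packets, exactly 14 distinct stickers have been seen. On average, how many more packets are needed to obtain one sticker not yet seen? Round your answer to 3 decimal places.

The number of packets until the next new sticker is geometric with success probability 7/21, so its mean is 21/7.
E = 21/7 = 3.0000.

3.000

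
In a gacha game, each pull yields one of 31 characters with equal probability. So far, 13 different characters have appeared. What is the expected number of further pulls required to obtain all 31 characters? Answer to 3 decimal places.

108.348

With k distinct characters already seen, the next new one takes an expected 31/(31-k) pulls.
Sum over k = 13,...,30: E = 31/18 + 31/17 + 31/16 + ... + 31/2 + 31/1 = 108.3484.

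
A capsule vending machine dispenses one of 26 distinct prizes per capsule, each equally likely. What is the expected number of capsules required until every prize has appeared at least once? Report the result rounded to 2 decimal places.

Split into phases: going from k distinct to k+1 distinct takes on average 26/(26-k) capsules.
E[T] = 26/26 + 26/25 + 26/24 + ... + 26/2 + 26/1 = 26·H_{26}.
H_{26} = 3.854, so E[T] = 100.215.

100.21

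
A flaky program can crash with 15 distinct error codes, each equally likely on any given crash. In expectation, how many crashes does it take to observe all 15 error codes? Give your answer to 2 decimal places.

49.77

After k distinct error codes have appeared, the next crash gives a new one with probability (15-k)/15, so the expected wait for the (k+1)-th is 15/(15-k).
E[T] = 15/15 + 15/14 + 15/13 + ... + 15/2 + 15/1 = 15·H_{15}.
H_{15} = 3.318, so E[T] = 49.773.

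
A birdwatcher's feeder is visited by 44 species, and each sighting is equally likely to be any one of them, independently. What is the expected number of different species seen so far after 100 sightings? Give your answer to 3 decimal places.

39.584

For each species, P(seen in 100 sightings) = 1 - (43/44)^100 = 0.8996.
By linearity of expectation, E[distinct seen] = 44·(1 - (43/44)^100) = 39.5840.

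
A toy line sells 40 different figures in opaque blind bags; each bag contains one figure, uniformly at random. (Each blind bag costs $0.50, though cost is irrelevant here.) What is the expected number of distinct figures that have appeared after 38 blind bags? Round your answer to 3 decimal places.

For each figure, P(seen in 38 blind bags) = 1 - (39/40)^38 = 0.6179.
By linearity of expectation, E[distinct seen] = 40·(1 - (39/40)^38) = 24.7161.

24.716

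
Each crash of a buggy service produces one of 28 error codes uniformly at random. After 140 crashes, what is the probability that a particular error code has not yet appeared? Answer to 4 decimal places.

0.0061

On each crash the fixed error code fails to appear with probability 27/28.
P(still missing after 140) = (27/28)^140 = 0.00615.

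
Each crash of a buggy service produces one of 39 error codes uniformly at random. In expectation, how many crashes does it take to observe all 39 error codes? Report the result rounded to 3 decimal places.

After k distinct error codes have appeared, the next crash gives a new one with probability (39-k)/39, so the expected wait for the (k+1)-th is 39/(39-k).
E[T] = 39/39 + 39/38 + 39/37 + ... + 39/2 + 39/1 = 39·H_{39}.
H_{39} = 4.2535, so E[T] = 165.8882.

165.888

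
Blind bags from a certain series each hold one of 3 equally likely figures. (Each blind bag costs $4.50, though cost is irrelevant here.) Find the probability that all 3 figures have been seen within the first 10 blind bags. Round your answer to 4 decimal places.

Let A_i be the event that figure i is missing after 10 blind bags. By inclusion–exclusion on the A_i,
P(all seen) = Σ_{j=0}^{3} (-1)^j C(3,j)((3-j)/3)^10
= 1.00000 - 0.05202 + 0.00005 - 0.00000
= 0.94803.

0.9480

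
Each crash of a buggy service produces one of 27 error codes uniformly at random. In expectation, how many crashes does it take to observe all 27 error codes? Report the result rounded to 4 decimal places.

105.0693

The wait to go from k to k+1 distinct error codes is geometric with mean 27/(27-k).
E[T] = 27/27 + 27/26 + 27/25 + ... + 27/2 + 27/1 = 27·H_{27}.
H_{27} = 3.89146, so E[T] = 105.06933.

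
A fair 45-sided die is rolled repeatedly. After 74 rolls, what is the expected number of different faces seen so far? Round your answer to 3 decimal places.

36.469

For each face, P(seen in 74 rolls) = 1 - (44/45)^74 = 0.8104.
By linearity of expectation, E[distinct seen] = 45·(1 - (44/45)^74) = 36.4693.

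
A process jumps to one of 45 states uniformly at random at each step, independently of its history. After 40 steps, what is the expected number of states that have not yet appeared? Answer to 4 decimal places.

For each state, P(unseen after 40) = (44/45)^40 = 0.40701.
By linearity of expectation, E[unseen] = 45·(44/45)^40 = 18.31551.

18.3155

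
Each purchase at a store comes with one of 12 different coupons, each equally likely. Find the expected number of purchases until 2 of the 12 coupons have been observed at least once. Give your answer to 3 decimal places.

2.091

With k distinct coupons already seen, the next new one arrives after an expected 12/(12-k) purchases.
Sum over k = 0,...,1: E = 12/12 + 12/11 = 2.0909.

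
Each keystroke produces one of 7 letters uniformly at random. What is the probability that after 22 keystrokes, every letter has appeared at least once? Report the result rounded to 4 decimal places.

0.7770

By inclusion–exclusion over which letters are missing,
P(all seen) = Σ_{j=0}^{7} (-1)^j C(7,j)((7-j)/7)^22
= 1.00000 - 0.23565 + 0.01281 - 0.00016 + 0.00000 - 0.00000 + 0.00000 - 0.00000
= 0.77700.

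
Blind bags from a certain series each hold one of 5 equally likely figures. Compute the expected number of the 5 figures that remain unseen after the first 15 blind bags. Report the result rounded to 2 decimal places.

For each figure, P(unseen after 15) = (4/5)^15 = 0.035.
By linearity of expectation, E[unseen] = 5·(4/5)^15 = 0.176.

0.18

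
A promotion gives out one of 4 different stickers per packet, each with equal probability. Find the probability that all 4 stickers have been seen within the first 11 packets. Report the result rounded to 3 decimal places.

By inclusion–exclusion over which stickers are missing,
P(all seen) = Σ_{j=0}^{4} (-1)^j C(4,j)((4-j)/4)^11
= 1.0000 - 0.1689 + 0.0029 - 0.0000 + 0.0000
= 0.8340.

0.834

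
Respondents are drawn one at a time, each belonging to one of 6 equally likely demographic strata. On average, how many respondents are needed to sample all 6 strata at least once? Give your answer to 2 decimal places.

The wait to go from k to k+1 distinct strata is geometric with mean 6/(6-k).
E[T] = 6/6 + 6/5 + 6/4 + 6/3 + 6/2 + 6/1 = 6·H_{6}.
H_{6} = 2.450, so E[T] = 14.700.

14.70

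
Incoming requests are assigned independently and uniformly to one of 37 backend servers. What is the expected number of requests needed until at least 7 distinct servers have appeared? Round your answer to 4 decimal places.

With k distinct servers already seen, the next new one arrives after an expected 37/(37-k) requests.
Sum over k = 0,...,6: E = 37/37 + 37/36 + 37/35 + ... + 37/32 + 37/31 = 7.64417.

7.6442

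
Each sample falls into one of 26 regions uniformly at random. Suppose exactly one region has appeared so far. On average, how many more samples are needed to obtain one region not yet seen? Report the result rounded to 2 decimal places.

The number of samples until the next new region is geometric with success probability 25/26, so its mean is 26/25.
E = 26/25 = 1.040.

1.04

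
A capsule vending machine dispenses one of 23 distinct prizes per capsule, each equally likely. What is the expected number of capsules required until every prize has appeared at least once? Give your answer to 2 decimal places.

After k distinct prizes have appeared, the next capsule gives a new one with probability (23-k)/23, so the expected wait for the (k+1)-th is 23/(23-k).
E[T] = 23/23 + 23/22 + 23/21 + ... + 23/2 + 23/1 = 23·H_{23}.
H_{23} = 3.734, so E[T] = 85.889.

85.89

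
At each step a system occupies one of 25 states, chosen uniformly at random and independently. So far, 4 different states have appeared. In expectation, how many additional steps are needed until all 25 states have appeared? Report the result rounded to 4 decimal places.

91.1340

From k distinct to k+1 distinct takes on average 25/(25-k) steps.
Sum over k = 4,...,24: E = 25/21 + 25/20 + 25/19 + ... + 25/2 + 25/1 = 91.13397.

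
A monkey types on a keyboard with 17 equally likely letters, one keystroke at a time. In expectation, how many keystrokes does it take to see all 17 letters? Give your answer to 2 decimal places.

58.47

Split into phases: going from k distinct to k+1 distinct takes on average 17/(17-k) keystrokes.
E[T] = 17/17 + 17/16 + 17/15 + ... + 17/2 + 17/1 = 17·H_{17}.
H_{17} = 3.440, so E[T] = 58.472.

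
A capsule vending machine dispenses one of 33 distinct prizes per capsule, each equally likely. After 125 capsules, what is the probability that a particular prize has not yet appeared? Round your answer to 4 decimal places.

0.0214

On each capsule the fixed prize fails to appear with probability 32/33.
P(still missing after 125) = (32/33)^125 = 0.02136.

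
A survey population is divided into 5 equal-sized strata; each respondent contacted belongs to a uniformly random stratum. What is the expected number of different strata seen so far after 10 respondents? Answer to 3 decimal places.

4.463

For each stratum, P(seen in 10 respondents) = 1 - (4/5)^10 = 0.8926.
By linearity of expectation, E[distinct seen] = 5·(1 - (4/5)^10) = 4.4631.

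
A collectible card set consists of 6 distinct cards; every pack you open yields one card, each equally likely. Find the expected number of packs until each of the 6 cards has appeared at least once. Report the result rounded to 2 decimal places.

The wait to go from k to k+1 distinct cards is geometric with mean 6/(6-k).
E[T] = 6/6 + 6/5 + 6/4 + 6/3 + 6/2 + 6/1 = 6·H_{6}.
H_{6} = 2.450, so E[T] = 14.700.

14.70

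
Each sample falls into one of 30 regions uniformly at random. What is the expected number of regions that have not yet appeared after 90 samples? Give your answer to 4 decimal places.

For each region, P(unseen after 90) = (29/30)^90 = 0.04730.
By linearity of expectation, E[unseen] = 30·(29/30)^90 = 1.41915.

1.4191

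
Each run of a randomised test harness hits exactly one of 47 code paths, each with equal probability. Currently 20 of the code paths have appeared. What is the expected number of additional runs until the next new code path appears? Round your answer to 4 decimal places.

The number of runs until the next new code path is geometric with success probability 27/47, so its mean is 47/27.
E = 47/27 = 1.74074.

1.7407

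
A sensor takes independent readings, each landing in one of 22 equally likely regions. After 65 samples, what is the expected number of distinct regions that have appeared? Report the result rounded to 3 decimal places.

20.930

For each region, P(seen in 65 samples) = 1 - (21/22)^65 = 0.9514.
By linearity of expectation, E[distinct seen] = 22·(1 - (21/22)^65) = 20.9304.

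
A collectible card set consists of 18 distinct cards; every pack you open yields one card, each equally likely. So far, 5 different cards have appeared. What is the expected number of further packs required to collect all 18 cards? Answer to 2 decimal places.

The wait to go from k to k+1 distinct cards is geometric with mean 18/(18-k).
Sum over k = 5,...,17: E = 18/13 + 18/12 + 18/11 + ... + 18/2 + 18/1 = 57.242.

57.24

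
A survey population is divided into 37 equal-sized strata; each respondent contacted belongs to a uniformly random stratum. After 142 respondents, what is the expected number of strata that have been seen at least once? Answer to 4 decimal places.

For each stratum, P(seen in 142 respondents) = 1 - (36/37)^142 = 0.97957.
By linearity of expectation, E[distinct seen] = 37·(1 - (36/37)^142) = 36.24402.

36.2440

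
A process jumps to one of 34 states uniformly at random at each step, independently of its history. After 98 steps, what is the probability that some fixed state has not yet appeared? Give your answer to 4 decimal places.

0.0536

Each step misses the fixed state with probability (34-1)/34 = 33/34, independently.
P(still missing after 98) = (33/34)^98 = 0.05363.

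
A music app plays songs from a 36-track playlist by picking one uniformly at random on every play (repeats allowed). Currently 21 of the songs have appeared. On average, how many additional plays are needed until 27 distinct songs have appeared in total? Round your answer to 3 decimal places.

17.613

From k distinct to k+1 distinct takes on average 36/(36-k) plays.
Sum over k = 21,...,26: E = 36/15 + 36/14 + 36/13 + 36/12 + 36/11 + 36/10 = 17.6134.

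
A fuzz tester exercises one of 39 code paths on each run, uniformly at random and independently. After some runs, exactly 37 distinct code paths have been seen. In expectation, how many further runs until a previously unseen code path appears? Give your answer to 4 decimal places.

19.5000

Each run yields a new code path with probability (39-37)/39 = 2/39, so the wait is geometric with mean 39/2.
E = 39/2 = 19.50000.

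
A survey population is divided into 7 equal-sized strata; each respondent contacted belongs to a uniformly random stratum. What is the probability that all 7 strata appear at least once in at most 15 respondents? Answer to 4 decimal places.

Let A_i be the event that stratum i is missing after 15 respondents. By inclusion–exclusion on the A_i,
P(all seen) = Σ_{j=0}^{7} (-1)^j C(7,j)((7-j)/7)^15
= 1.00000 - 0.69326 + 0.13499 - 0.00792 + 0.00011 - 0.00000 + 0.00000 - 0.00000
= 0.43392.

0.4339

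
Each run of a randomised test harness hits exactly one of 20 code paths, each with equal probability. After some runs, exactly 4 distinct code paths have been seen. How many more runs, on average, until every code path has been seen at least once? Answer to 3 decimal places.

67.615

With k distinct code paths already seen, the next new one takes an expected 20/(20-k) runs.
Sum over k = 4,...,19: E = 20/16 + 20/15 + 20/14 + ... + 20/2 + 20/1 = 67.6146.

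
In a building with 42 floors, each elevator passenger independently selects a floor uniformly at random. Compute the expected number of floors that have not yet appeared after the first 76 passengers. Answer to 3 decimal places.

6.728

For each floor, P(unseen after 76) = (41/42)^76 = 0.1602.
By linearity of expectation, E[unseen] = 42·(41/42)^76 = 6.7279.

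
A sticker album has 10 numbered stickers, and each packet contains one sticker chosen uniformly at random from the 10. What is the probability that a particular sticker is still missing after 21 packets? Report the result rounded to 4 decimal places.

0.1094

On each packet the fixed sticker fails to appear with probability 9/10.
P(still missing after 21) = (9/10)^21 = 0.10942.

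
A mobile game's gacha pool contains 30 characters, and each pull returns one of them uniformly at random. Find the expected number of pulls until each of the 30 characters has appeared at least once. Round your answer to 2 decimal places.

After k distinct characters have appeared, the next pull gives a new one with probability (30-k)/30, so the expected wait for the (k+1)-th is 30/(30-k).
E[T] = 30/30 + 30/29 + 30/28 + ... + 30/2 + 30/1 = 30·H_{30}.
H_{30} = 3.995, so E[T] = 119.850.

119.85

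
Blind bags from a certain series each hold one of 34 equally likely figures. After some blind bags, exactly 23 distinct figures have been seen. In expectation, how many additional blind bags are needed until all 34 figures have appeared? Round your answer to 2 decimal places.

102.68

From k distinct to k+1 distinct takes on average 34/(34-k) blind bags.
Sum over k = 23,...,33: E = 34/11 + 34/10 + 34/9 + ... + 34/2 + 34/1 = 102.676.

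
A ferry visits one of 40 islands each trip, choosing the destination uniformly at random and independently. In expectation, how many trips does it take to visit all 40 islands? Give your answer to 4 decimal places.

171.1417

The wait to go from k to k+1 distinct islands is geometric with mean 40/(40-k).
E[T] = 40/40 + 40/39 + 40/38 + ... + 40/2 + 40/1 = 40·H_{40}.
H_{40} = 4.27854, so E[T] = 171.14172.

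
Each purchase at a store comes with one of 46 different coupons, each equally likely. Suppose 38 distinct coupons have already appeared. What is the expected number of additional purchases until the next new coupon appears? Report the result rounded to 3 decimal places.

5.750

Each purchase yields a new coupon with probability (46-38)/46 = 8/46, so the wait is geometric with mean 46/8.
E = 46/8 = 5.7500.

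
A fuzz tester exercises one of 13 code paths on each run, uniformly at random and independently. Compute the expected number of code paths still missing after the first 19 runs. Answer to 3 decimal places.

For each code path, P(unseen after 19) = (12/13)^19 = 0.2185.
By linearity of expectation, E[unseen] = 13·(12/13)^19 = 2.8409.

2.841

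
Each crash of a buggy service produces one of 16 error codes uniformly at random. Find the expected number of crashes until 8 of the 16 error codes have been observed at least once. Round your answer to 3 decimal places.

Going from k to k+1 distinct takes a geometric number of crashes with mean 16/(16-k).
Sum over k = 0,...,7: E = 16/16 + 16/15 + 16/14 + ... + 16/10 + 16/9 = 10.6059.

10.606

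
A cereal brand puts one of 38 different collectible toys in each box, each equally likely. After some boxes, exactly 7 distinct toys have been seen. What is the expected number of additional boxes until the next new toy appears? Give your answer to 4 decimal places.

1.2258

Each box yields a new toy with probability (38-7)/38 = 31/38, so the wait is geometric with mean 38/31.
E = 38/31 = 1.22581.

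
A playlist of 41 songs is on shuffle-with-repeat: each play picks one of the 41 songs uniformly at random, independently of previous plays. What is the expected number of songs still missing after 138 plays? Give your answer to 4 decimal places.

For each song, P(unseen after 138) = (40/41)^138 = 0.03312.
By linearity of expectation, E[unseen] = 41·(40/41)^138 = 1.35797.

1.3580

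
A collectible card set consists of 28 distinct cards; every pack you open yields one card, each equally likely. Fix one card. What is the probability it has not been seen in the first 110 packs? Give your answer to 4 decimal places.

0.0183

On each pack the fixed card fails to appear with probability 27/28.
P(still missing after 110) = (27/28)^110 = 0.01831.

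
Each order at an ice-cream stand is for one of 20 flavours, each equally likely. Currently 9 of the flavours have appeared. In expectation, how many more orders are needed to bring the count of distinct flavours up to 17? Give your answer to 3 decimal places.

23.731

From k distinct to k+1 distinct takes on average 20/(20-k) orders.
Sum over k = 9,...,16: E = 20/11 + 20/10 + 20/9 + ... + 20/5 + 20/4 = 23.7309.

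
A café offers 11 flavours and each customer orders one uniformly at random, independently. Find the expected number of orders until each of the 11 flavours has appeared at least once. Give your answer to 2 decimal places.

The wait to go from k to k+1 distinct flavours is geometric with mean 11/(11-k).
E[T] = 11/11 + 11/10 + 11/9 + ... + 11/2 + 11/1 = 11·H_{11}.
H_{11} = 3.020, so E[T] = 33.219.

33.22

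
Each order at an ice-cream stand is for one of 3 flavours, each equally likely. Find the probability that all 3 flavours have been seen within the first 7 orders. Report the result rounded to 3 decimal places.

Let A_i be the event that flavour i is missing after 7 orders. By inclusion–exclusion on the A_i,
P(all seen) = Σ_{j=0}^{3} (-1)^j C(3,j)((3-j)/3)^7
= 1.0000 - 0.1756 + 0.0014 - 0.0000
= 0.8258.

0.826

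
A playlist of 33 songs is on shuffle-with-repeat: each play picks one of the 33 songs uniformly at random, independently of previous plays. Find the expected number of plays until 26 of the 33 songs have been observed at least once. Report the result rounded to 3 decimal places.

With k distinct songs already seen, the next new one arrives after an expected 33/(33-k) plays.
Sum over k = 0,...,25: E = 33/33 + 33/32 + 33/31 + ... + 33/9 + 33/8 = 49.3661.

49.366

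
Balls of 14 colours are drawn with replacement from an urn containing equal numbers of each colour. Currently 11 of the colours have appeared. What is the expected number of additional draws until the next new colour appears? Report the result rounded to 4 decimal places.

4.6667

Each draw yields a new colour with probability (14-11)/14 = 3/14, so the wait is geometric with mean 14/3.
E = 14/3 = 4.66667.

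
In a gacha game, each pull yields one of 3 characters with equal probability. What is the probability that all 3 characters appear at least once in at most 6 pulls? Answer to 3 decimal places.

By inclusion–exclusion over which characters are missing,
P(all seen) = Σ_{j=0}^{3} (-1)^j C(3,j)((3-j)/3)^6
= 1.0000 - 0.2634 + 0.0041 - 0.0000
= 0.7407.

0.741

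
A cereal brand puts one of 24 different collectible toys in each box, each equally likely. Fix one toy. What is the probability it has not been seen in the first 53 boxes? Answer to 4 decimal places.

0.1048

Each box misses the fixed toy with probability (24-1)/24 = 23/24, independently.
P(still missing after 53) = (23/24)^53 = 0.10480.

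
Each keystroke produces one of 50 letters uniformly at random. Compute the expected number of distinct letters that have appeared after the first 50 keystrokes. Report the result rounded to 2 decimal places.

For each letter, P(seen in 50 keystrokes) = 1 - (49/50)^50 = 0.636.
By linearity of expectation, E[distinct seen] = 50·(1 - (49/50)^50) = 31.792.

31.79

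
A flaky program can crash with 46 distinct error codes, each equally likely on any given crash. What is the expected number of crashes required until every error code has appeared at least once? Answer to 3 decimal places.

After k distinct error codes have appeared, the next crash gives a new one with probability (46-k)/46, so the expected wait for the (k+1)-th is 46/(46-k).
E[T] = 46/46 + 46/45 + 46/44 + ... + 46/2 + 46/1 = 46·H_{46}.
H_{46} = 4.4167, so E[T] = 203.1676.

203.168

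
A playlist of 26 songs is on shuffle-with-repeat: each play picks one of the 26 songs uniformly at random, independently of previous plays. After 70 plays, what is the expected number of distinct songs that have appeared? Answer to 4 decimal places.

For each song, P(seen in 70 plays) = 1 - (25/26)^70 = 0.93578.
By linearity of expectation, E[distinct seen] = 26·(1 - (25/26)^70) = 24.33030.

24.3303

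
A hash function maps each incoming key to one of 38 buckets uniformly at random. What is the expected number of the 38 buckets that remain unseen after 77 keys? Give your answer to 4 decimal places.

For each bucket, P(unseen after 77) = (37/38)^77 = 0.12829.
By linearity of expectation, E[unseen] = 38·(37/38)^77 = 4.87505.

4.8751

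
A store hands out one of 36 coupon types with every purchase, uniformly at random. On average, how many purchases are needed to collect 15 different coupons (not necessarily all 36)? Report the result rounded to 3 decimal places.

With k distinct coupons already seen, the next new one arrives after an expected 36/(36-k) purchases.
Sum over k = 0,...,14: E = 36/36 + 36/35 + 36/34 + ... + 36/23 + 36/22 = 19.0512.

19.051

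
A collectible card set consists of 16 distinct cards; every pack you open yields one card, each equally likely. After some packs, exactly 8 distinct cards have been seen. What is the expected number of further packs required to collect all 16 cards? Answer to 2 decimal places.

With k distinct cards already seen, the next new one takes an expected 16/(16-k) packs.
Sum over k = 8,...,15: E = 16/8 + 16/7 + 16/6 + ... + 16/2 + 16/1 = 43.486.

43.49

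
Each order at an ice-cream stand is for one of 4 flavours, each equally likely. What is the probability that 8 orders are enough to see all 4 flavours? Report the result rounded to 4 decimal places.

0.6229

By inclusion–exclusion over which flavours are missing,
P(all seen) = Σ_{j=0}^{4} (-1)^j C(4,j)((4-j)/4)^8
= 1.00000 - 0.40045 + 0.02344 - 0.00006 + 0.00000
= 0.62292.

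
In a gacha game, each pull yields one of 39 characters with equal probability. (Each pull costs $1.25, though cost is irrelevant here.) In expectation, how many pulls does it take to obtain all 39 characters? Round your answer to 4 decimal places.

Split into phases: going from k distinct to k+1 distinct takes on average 39/(39-k) pulls.
E[T] = 39/39 + 39/38 + 39/37 + ... + 39/2 + 39/1 = 39·H_{39}.
H_{39} = 4.25354, so E[T] = 165.88818.

165.8882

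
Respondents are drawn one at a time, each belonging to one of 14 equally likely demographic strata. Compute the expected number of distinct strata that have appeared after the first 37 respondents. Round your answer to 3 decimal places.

For each stratum, P(seen in 37 respondents) = 1 - (13/14)^37 = 0.9356.
By linearity of expectation, E[distinct seen] = 14·(1 - (13/14)^37) = 13.0978.

13.098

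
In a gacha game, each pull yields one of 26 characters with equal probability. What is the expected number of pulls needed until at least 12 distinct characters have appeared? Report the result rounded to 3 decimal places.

15.674

Going from k to k+1 distinct takes a geometric number of pulls with mean 26/(26-k).
Sum over k = 0,...,11: E = 26/26 + 26/25 + 26/24 + ... + 26/16 + 26/15 = 15.6743.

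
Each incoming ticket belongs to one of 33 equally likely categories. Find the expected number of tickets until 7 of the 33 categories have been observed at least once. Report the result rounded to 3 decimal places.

With k distinct categories already seen, the next new one arrives after an expected 33/(33-k) tickets.
Sum over k = 0,...,6: E = 33/33 + 33/32 + 33/31 + ... + 33/28 + 33/27 = 7.7345.

7.734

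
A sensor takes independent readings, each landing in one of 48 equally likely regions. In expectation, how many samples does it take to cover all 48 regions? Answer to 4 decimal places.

The wait to go from k to k+1 distinct regions is geometric with mean 48/(48-k).
E[T] = 48/48 + 48/47 + 48/46 + ... + 48/2 + 48/1 = 48·H_{48}.
H_{48} = 4.45880, so E[T] = 214.02226.

214.0223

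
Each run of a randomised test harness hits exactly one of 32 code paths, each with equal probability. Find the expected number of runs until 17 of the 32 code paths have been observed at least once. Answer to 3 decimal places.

With k distinct code paths already seen, the next new one arrives after an expected 32/(32-k) runs.
Sum over k = 0,...,16: E = 32/32 + 32/31 + 32/30 + ... + 32/17 + 32/16 = 23.6885.

23.689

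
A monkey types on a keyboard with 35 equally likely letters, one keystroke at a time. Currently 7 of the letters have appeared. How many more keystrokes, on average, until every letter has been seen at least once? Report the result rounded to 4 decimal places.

From k distinct to k+1 distinct takes on average 35/(35-k) keystrokes.
Sum over k = 7,...,34: E = 35/28 + 35/27 + 35/26 + ... + 35/2 + 35/1 = 137.45099.

137.4510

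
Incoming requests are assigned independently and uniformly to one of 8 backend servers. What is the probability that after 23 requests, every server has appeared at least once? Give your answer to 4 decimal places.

Let A_i be the event that server i is missing after 23 requests. By inclusion–exclusion on the A_i,
P(all seen) = Σ_{j=0}^{8} (-1)^j C(8,j)((8-j)/8)^23
= 1.00000 - 0.37092 + 0.03746 - 0.00113 + 0.00001 - 0.00000 + 0.00000 - 0.00000 + 0.00000
= 0.66542.

0.6654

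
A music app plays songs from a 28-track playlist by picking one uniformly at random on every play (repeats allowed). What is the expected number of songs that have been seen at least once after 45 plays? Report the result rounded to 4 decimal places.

For each song, P(seen in 45 plays) = 1 - (27/28)^45 = 0.80535.
By linearity of expectation, E[distinct seen] = 28·(1 - (27/28)^45) = 22.54976.

22.5498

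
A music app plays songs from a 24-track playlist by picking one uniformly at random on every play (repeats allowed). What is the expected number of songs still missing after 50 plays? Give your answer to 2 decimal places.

For each song, P(unseen after 50) = (23/24)^50 = 0.119.
By linearity of expectation, E[unseen] = 24·(23/24)^50 = 2.858.

2.86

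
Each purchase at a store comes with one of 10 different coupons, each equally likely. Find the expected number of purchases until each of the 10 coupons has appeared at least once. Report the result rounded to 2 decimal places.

29.29

Split into phases: going from k distinct to k+1 distinct takes on average 10/(10-k) purchases.
E[T] = 10/10 + 10/9 + 10/8 + ... + 10/2 + 10/1 = 10·H_{10}.
H_{10} = 2.929, so E[T] = 29.290.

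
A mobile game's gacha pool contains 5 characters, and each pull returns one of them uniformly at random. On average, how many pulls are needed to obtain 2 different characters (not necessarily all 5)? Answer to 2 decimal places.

With k distinct characters already seen, the next new one arrives after an expected 5/(5-k) pulls.
Sum over k = 0,...,1: E = 5/5 + 5/4 = 2.250.

2.25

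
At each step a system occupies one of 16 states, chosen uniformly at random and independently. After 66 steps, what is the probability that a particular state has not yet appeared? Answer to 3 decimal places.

0.014

Each step misses the fixed state with probability (16-1)/16 = 15/16, independently.
P(still missing after 66) = (15/16)^66 = 0.0141.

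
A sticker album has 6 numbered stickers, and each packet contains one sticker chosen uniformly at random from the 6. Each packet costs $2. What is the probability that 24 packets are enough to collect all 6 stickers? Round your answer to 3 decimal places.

0.925

Let A_i be the event that sticker i is missing after 24 packets. By inclusion–exclusion on the A_i,
P(all seen) = Σ_{j=0}^{6} (-1)^j C(6,j)((6-j)/6)^24
= 1.0000 - 0.0755 + 0.0009 - 0.0000 + 0.0000 - 0.0000 + 0.0000
= 0.9254.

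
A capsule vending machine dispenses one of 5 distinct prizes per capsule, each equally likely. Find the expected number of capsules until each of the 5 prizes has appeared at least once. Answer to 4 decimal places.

11.4167

After k distinct prizes have appeared, the next capsule gives a new one with probability (5-k)/5, so the expected wait for the (k+1)-th is 5/(5-k).
E[T] = 5/5 + 5/4 + 5/3 + 5/2 + 5/1 = 5·H_{5}.
H_{5} = 2.28333, so E[T] = 11.41667.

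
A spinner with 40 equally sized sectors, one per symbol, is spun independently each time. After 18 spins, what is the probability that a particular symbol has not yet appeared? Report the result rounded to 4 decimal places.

Each spin misses the fixed symbol with probability (40-1)/40 = 39/40, independently.
P(still missing after 18) = (39/40)^18 = 0.63399.

0.6340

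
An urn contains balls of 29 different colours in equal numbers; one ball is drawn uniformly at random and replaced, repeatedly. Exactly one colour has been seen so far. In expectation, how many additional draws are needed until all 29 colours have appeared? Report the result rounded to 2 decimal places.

113.89

With k distinct colours already seen, the next new one takes an expected 29/(29-k) draws.
Sum over k = 1,...,28: E = 29/28 + 29/27 + 29/26 + ... + 29/2 + 29/1 = 113.888.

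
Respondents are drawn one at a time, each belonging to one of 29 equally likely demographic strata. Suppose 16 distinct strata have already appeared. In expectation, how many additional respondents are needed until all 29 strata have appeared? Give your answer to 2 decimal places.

92.22

With k distinct strata already seen, the next new one takes an expected 29/(29-k) respondents.
Sum over k = 16,...,28: E = 29/13 + 29/12 + 29/11 + ... + 29/2 + 29/1 = 92.224.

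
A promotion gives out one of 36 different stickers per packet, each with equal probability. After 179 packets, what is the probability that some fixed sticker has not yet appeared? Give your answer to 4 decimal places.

Each packet misses the fixed sticker with probability (36-1)/36 = 35/36, independently.
P(still missing after 179) = (35/36)^179 = 0.00646.

0.0065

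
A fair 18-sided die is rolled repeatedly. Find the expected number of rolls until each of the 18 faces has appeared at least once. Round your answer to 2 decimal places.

Split into phases: going from k distinct to k+1 distinct takes on average 18/(18-k) rolls.
E[T] = 18/18 + 18/17 + 18/16 + ... + 18/2 + 18/1 = 18·H_{18}.
H_{18} = 3.495, so E[T] = 62.912.

62.91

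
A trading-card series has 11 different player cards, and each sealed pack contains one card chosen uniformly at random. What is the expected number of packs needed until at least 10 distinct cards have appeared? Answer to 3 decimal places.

22.219

Going from k to k+1 distinct takes a geometric number of packs with mean 11/(11-k).
Sum over k = 0,...,9: E = 11/11 + 11/10 + 11/9 + ... + 11/3 + 11/2 = 22.2187.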